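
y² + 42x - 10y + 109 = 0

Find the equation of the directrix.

x = 17/2

Only y is squared. Complete the square in y: (y - 5)² = -42(x + 2).
Vertex (-2, 5); 4p = -42 so p = -21/2. Opens left.
Directrix is the vertical line x = h − p = -2 − (-21/2) = 17/2.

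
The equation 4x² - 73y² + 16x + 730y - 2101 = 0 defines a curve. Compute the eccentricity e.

e = √5621/73

Group the x- and y-terms: 4(x² + 4x) -73(y² - 10y) = 2101
Complete the square in x and y: 4(x + 2)² -73(y - 5)² = 2101 + 16 - 1825 = 292
Dividing both sides by 292: (x + 2)²/73 - (y - 5)²/4 = 1
Hyperbola, center (-2, 5), transverse axis horizontal; a² = 73, b² = 4.
c² = a² + b² = 77, so c = √77.
e = c/a = √77/√73 = √5621/73.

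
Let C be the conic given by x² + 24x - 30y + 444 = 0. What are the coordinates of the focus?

Only x is squared. Complete the square in x: (x + 12)² = 30(y - 10).
Vertex (-12, 10); 4p = 30 so p = 15/2. Opens up.
Focus is p units from the vertex along the axis: (h, k + p).

(-12, 35/2)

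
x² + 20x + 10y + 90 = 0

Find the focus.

Only x is squared. Complete the square in x: (x + 10)² = -10(y - 1).
Vertex (-10, 1); 4p = -10 so p = -5/2. Opens down.
Focus is p units from the vertex along the axis: (h, k + p).

(-10, -3/2)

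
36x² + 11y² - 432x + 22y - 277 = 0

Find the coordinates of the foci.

Collect terms: 36(x² - 12x) + 11(y² + 2y) = 277
36(x - 6)² + 11(y + 1)² = 277 + 1296 + 11 = 1584
Divide by 1584: (x - 6)²/44 + (y + 1)²/144 = 1
Ellipse, center (6, -1), major axis vertical; a² = 144, b² = 44.
c² = a² - b² = 144 - 44 = 100, so c = 10.
Foci lie on the vertical axis through the center: (h, k ± c).

(6, -11) and (6, 9)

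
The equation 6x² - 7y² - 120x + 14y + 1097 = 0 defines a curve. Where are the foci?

Group the x- and y-terms: 6(x² - 20x) -7(y² - 2y) = -1097
6(x - 10)² -7(y - 1)² = -1097 + 600 - 7 = -504
Divide by -504: (y - 1)²/72 - (x - 10)²/84 = 1
Hyperbola, center (10, 1), transverse axis vertical; a² = 72, b² = 84.
c² = a² + b² = 72 + 84 = 156, so c = 2√39.
Foci lie on the vertical axis through the center: (h, k ± c).

(10, 1 - 2√39) and (10, 1 + 2√39)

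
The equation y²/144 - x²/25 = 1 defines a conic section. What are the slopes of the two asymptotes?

12/5 and -12/5

Center (0, 0). The positive term is the y-term, so the transverse axis is vertical; a² = 144, b² = 25.
For a vertical hyperbola the asymptotes have slope ±a/b.
Here that is ±12/5.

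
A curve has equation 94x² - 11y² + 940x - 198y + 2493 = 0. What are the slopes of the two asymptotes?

√1034/11 and -√1034/11

Group: 94(x² + 10x) -11(y² + 18y) = -2493
Completing the square gives 94(x + 5)² -11(y + 9)² = -2493 + 2350 - 891 = -1034.
Divide by -1034: (y + 9)²/94 - (x + 5)²/11 = 1
Hyperbola, center (-5, -9), transverse axis vertical; a² = 94, b² = 11.
For a vertical hyperbola the asymptotes have slope ±a/b.
Here that is ±√94/√11 = ±√1034/11.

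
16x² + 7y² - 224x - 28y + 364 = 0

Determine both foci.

(7, -4) and (7, 8)

Group: 16(x² - 14x) + 7(y² - 4y) = -364
Complete the square: 16(x - 7)² + 7(y - 2)² = -364 + 784 + 28 = 448
Dividing both sides by 448: (x - 7)²/28 + (y - 2)²/64 = 1
Ellipse, center (7, 2), major axis vertical; a² = 64, b² = 28.
c² = a² - b² = 64 - 28 = 36, so c = 6.
Foci lie on the vertical axis through the center: (h, k ± c).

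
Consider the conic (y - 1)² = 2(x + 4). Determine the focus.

Vertex (-4, 1); 4p = 2 so p = 1/2. Opens right.
Focus is p units from the vertex along the axis: (h + p, k).

(-7/2, 1)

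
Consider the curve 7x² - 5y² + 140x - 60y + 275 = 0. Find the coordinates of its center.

(-10, -6)

Collect terms: 7(x² + 20x) -5(y² + 12y) = -275
7(x + 10)² -5(y + 6)² = -275 + 700 - 180 = 245
Dividing both sides by 245: (x + 10)²/35 - (y + 6)²/49 = 1
Hyperbola with center (-10, -6).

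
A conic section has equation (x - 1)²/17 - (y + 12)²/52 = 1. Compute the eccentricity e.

e = √1173/17

Center (1, -12). The positive term is the x-term, so the transverse axis is horizontal; a² = 17, b² = 52.
c² = a² + b² = 69, so c = √69.
e = c/a = √69/√17 = √1173/17.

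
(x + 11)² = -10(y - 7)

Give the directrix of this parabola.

y = 19/2

Vertex (-11, 7); 4p = -10 so p = -5/2. Opens down.
Directrix is the horizontal line y = k − p = 7 − (-5/2) = 19/2.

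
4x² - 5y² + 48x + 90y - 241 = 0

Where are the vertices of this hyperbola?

Rearranging, 4(x² + 12x) -5(y² - 18y) = 241.
Completing the square gives 4(x + 6)² -5(y - 9)² = 241 + 144 - 405 = -20.
Divide through by -20 to get (y - 9)²/4 - (x + 6)²/5 = 1.
Hyperbola, center (-6, 9), transverse axis vertical; a² = 4, b² = 5.
a = 2. Vertices at (h, k ± a).

(-6, 7) and (-6, 11)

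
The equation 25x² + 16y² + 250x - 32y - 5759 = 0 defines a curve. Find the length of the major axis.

Rearranging, 25(x² + 10x) + 16(y² - 2y) = 5759.
25(x + 5)² + 16(y - 1)² = 5759 + 625 + 16 = 6400
Dividing both sides by 6400: (x + 5)²/256 + (y - 1)²/400 = 1
Ellipse, center (-5, 1), major axis vertical; a² = 400, b² = 256.
a² = 400 so a = 20; the major axis has length 2a = 40.

40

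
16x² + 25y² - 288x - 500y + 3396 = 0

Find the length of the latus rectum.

Rearranging, 16(x² - 18x) + 25(y² - 20y) = -3396.
16(x - 9)² + 25(y - 10)² = -3396 + 1296 + 2500 = 400
Dividing both sides by 400: (x - 9)²/25 + (y - 10)²/16 = 1
Ellipse, center (9, 10), major axis horizontal; a² = 25, b² = 16.
Latus rectum length = 2b²/a = 2·16/5 = 32/5.

32/5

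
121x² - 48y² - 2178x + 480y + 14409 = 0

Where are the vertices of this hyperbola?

Group: 121(x² - 18x) -48(y² - 10y) = -14409
Complete the square: 121(x - 9)² -48(y - 5)² = -14409 + 9801 - 1200 = -5808
Divide by -5808: (y - 5)²/121 - (x - 9)²/48 = 1
Hyperbola, center (9, 5), transverse axis vertical; a² = 121, b² = 48.
a = 11. Vertices at (h, k ± a).

(9, -6) and (9, 16)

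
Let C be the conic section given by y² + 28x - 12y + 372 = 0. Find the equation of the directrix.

x = -5

Only y is squared. Complete the square in y: (y - 6)² = -28(x + 12).
Vertex (-12, 6); 4p = -28 so p = -7. Opens left.
Directrix is the vertical line x = h − p = -12 − (-7) = -5.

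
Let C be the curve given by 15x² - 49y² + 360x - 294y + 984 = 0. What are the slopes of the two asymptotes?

Group the x- and y-terms: 15(x² + 24x) -49(y² + 6y) = -984
Complete the square: 15(x + 12)² -49(y + 3)² = -984 + 2160 - 441 = 735
Dividing both sides by 735: (x + 12)²/49 - (y + 3)²/15 = 1
Hyperbola, center (-12, -3), transverse axis horizontal; a² = 49, b² = 15.
For a horizontal hyperbola the asymptotes have slope ±b/a.
Here that is ±√15/7.

√15/7 and -√15/7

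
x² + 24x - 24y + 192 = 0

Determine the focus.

Only x is squared. Complete the square in x: (x + 12)² = 24(y - 2).
Vertex (-12, 2); 4p = 24 so p = 6. Opens up.
Focus is p units from the vertex along the axis: (h, k + p).

(-12, 8)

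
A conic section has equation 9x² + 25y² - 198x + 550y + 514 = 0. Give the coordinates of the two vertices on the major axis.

Rearranging, 9(x² - 22x) + 25(y² + 22y) = -514.
Complete the square: 9(x - 11)² + 25(y + 11)² = -514 + 1089 + 3025 = 3600
Dividing both sides by 3600: (x - 11)²/400 + (y + 11)²/144 = 1
Ellipse, center (11, -11), major axis horizontal; a² = 400, b² = 144.
a = 20. Vertices at (h ± a, k).

(-9, -11) and (31, -11)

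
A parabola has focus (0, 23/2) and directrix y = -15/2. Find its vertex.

(0, 2)

The vertex is the midpoint between the focus and the directrix along the axis of symmetry.
Axis is vertical (directrix is horizontal). Vertex y-coordinate = (23/2 + (-15/2))/2 = 2; x-coordinate = 0.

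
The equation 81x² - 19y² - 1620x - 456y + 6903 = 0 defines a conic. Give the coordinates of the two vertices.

(10, -21) and (10, -3)

Collect terms: 81(x² - 20x) -19(y² + 24y) = -6903
Completing the square gives 81(x - 10)² -19(y + 12)² = -6903 + 8100 - 2736 = -1539.
Divide by -1539: (y + 12)²/81 - (x - 10)²/19 = 1
Hyperbola, center (10, -12), transverse axis vertical; a² = 81, b² = 19.
a = 9. Vertices at (h, k ± a).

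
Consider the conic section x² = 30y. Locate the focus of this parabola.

(0, 15/2)

Vertex (0, 0); 4p = 30 so p = 15/2. Opens up.
Focus is p units from the vertex along the axis: (h, k + p).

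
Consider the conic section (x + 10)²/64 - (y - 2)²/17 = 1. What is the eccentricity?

Center (-10, 2). The positive term is the x-term, so the transverse axis is horizontal; a² = 64, b² = 17.
c² = a² + b² = 81, so c = 9.
e = c/a = 9/8.

e = 9/8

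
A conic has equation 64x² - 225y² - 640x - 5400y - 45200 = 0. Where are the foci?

Collect terms: 64(x² - 10x) -225(y² + 24y) = 45200
Complete the square in x and y: 64(x - 5)² -225(y + 12)² = 45200 + 1600 - 32400 = 14400
Divide by 14400: (x - 5)²/225 - (y + 12)²/64 = 1
Hyperbola, center (5, -12), transverse axis horizontal; a² = 225, b² = 64.
c² = a² + b² = 225 + 64 = 289, so c = 17.
Foci lie on the horizontal axis through the center: (h ± c, k).

(-12, -12) and (22, -12)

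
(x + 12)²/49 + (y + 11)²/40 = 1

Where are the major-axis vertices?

Center (-12, -11). The larger denominator 49 sits under the x-term, so the major axis is horizontal; a² = 49, b² = 40.
a = 7. Vertices at (h ± a, k).

(-19, -11) and (-5, -11)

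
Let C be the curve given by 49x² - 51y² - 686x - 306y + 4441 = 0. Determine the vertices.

Group: 49(x² - 14x) -51(y² + 6y) = -4441
Complete the square in x and y: 49(x - 7)² -51(y + 3)² = -4441 + 2401 - 459 = -2499
Divide through by -2499 to get (y + 3)²/49 - (x - 7)²/51 = 1.
Hyperbola, center (7, -3), transverse axis vertical; a² = 49, b² = 51.
a = 7. Vertices at (h, k ± a).

(7, -10) and (7, 4)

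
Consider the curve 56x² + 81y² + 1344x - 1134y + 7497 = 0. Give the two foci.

(-17, 7) and (-7, 7)

Group the x- and y-terms: 56(x² + 24x) + 81(y² - 14y) = -7497
56(x + 12)² + 81(y - 7)² = -7497 + 8064 + 3969 = 4536
Dividing both sides by 4536: (x + 12)²/81 + (y - 7)²/56 = 1
Ellipse, center (-12, 7), major axis horizontal; a² = 81, b² = 56.
c² = a² - b² = 81 - 56 = 25, so c = 5.
Foci lie on the horizontal axis through the center: (h ± c, k).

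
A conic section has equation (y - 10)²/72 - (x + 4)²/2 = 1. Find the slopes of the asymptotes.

Center (-4, 10). The positive term is the y-term, so the transverse axis is vertical; a² = 72, b² = 2.
For a vertical hyperbola the asymptotes have slope ±a/b.
Here that is ±6√2/√2 = ±6.

6 and -6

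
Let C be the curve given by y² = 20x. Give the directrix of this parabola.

Vertex (0, 0); 4p = 20 so p = 5. Opens right.
Directrix is the vertical line x = h − p = 0 − (5) = -5.

x = -5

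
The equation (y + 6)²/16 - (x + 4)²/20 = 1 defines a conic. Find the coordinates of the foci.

(-4, -12) and (-4, 0)

Center (-4, -6). The positive term is the y-term, so the transverse axis is vertical; a² = 16, b² = 20.
c² = a² + b² = 16 + 20 = 36, so c = 6.
Foci lie on the vertical axis through the center: (h, k ± c).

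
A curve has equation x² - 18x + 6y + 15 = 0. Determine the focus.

(9, 19/2)

Only x is squared. Complete the square in x: (x - 9)² = -6(y - 11).
Vertex (9, 11); 4p = -6 so p = -3/2. Opens down.
Focus is p units from the vertex along the axis: (h, k + p).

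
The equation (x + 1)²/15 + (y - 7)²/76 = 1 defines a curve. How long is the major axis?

4√19

Center (-1, 7). The larger denominator 76 sits under the y-term, so the major axis is vertical; a² = 76, b² = 15.
a² = 76 so a = 2√19; the major axis has length 2a = 4√19.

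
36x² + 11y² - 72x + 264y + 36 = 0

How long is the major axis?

Collect terms: 36(x² - 2x) + 11(y² + 24y) = -36
Complete the square in x and y: 36(x - 1)² + 11(y + 12)² = -36 + 36 + 1584 = 1584
Divide by 1584: (x - 1)²/44 + (y + 12)²/144 = 1
Ellipse, center (1, -12), major axis vertical; a² = 144, b² = 44.
a² = 144 so a = 12; the major axis has length 2a = 24.

24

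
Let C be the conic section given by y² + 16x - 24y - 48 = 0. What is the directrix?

Only y is squared. Complete the square in y: (y - 12)² = -16(x - 12).
Vertex (12, 12); 4p = -16 so p = -4. Opens left.
Directrix is the vertical line x = h − p = 12 − (-4) = 16.

x = 16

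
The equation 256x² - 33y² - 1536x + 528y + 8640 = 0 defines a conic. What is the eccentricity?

Collect terms: 256(x² - 6x) -33(y² - 16y) = -8640
Completing the square gives 256(x - 3)² -33(y - 8)² = -8640 + 2304 - 2112 = -8448.
Dividing both sides by -8448: (y - 8)²/256 - (x - 3)²/33 = 1
Hyperbola, center (3, 8), transverse axis vertical; a² = 256, b² = 33.
c² = a² + b² = 289, so c = 17.
e = c/a = 17/16.

e = 17/16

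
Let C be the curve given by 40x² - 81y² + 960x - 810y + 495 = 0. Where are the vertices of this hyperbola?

Group: 40(x² + 24x) -81(y² + 10y) = -495
Complete the square: 40(x + 12)² -81(y + 5)² = -495 + 5760 - 2025 = 3240
Dividing both sides by 3240: (x + 12)²/81 - (y + 5)²/40 = 1
Hyperbola, center (-12, -5), transverse axis horizontal; a² = 81, b² = 40.
a = 9. Vertices at (h ± a, k).

(-21, -5) and (-3, -5)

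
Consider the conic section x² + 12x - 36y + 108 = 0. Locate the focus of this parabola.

(-6, 11)

Only x is squared. Complete the square in x: (x + 6)² = 36(y - 2).
Vertex (-6, 2); 4p = 36 so p = 9. Opens up.
Focus is p units from the vertex along the axis: (h, k + p).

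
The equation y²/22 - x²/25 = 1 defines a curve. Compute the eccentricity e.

e = √1034/22

Center (0, 0). The positive term is the y-term, so the transverse axis is vertical; a² = 22, b² = 25.
c² = a² + b² = 47, so c = √47.
e = c/a = √47/√22 = √1034/22.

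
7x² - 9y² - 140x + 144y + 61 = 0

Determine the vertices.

(7, 8) and (13, 8)

Collect terms: 7(x² - 20x) -9(y² - 16y) = -61
Completing the square gives 7(x - 10)² -9(y - 8)² = -61 + 700 - 576 = 63.
Divide by 63: (x - 10)²/9 - (y - 8)²/7 = 1
Hyperbola, center (10, 8), transverse axis horizontal; a² = 9, b² = 7.
a = 3. Vertices at (h ± a, k).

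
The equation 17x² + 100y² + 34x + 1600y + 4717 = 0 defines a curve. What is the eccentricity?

Collect terms: 17(x² + 2x) + 100(y² + 16y) = -4717
Complete the square: 17(x + 1)² + 100(y + 8)² = -4717 + 17 + 6400 = 1700
Divide through by 1700 to get (x + 1)²/100 + (y + 8)²/17 = 1.
Ellipse, center (-1, -8), major axis horizontal; a² = 100, b² = 17.
c² = a² - b² = 83, so c = √83.
e = c/a = √83/10.

e = √83/10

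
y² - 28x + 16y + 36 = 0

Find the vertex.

(-1, -8)

Only y is squared. Complete the square in y: (y + 8)² = 28(x + 1).
Vertex (-1, -8); 4p = 28 so p = 7. Opens right.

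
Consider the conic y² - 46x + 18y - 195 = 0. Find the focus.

Only y is squared. Complete the square in y: (y + 9)² = 46(x + 6).
Vertex (-6, -9); 4p = 46 so p = 23/2. Opens right.
Focus is p units from the vertex along the axis: (h + p, k).

(11/2, -9)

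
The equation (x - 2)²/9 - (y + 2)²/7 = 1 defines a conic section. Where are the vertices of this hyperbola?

(-1, -2) and (5, -2)

Center (2, -2). The positive term is the x-term, so the transverse axis is horizontal; a² = 9, b² = 7.
a = 3. Vertices at (h ± a, k).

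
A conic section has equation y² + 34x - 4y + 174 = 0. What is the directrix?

Only y is squared. Complete the square in y: (y - 2)² = -34(x + 5).
Vertex (-5, 2); 4p = -34 so p = -17/2. Opens left.
Directrix is the vertical line x = h − p = -5 − (-17/2) = 7/2.

x = 7/2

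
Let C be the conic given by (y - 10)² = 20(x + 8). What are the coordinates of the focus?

Vertex (-8, 10); 4p = 20 so p = 5. Opens right.
Focus is p units from the vertex along the axis: (h + p, k).

(-3, 10)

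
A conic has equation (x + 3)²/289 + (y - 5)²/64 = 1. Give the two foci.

Center (-3, 5). The larger denominator 289 sits under the x-term, so the major axis is horizontal; a² = 289, b² = 64.
c² = a² - b² = 289 - 64 = 225, so c = 15.
Foci lie on the horizontal axis through the center: (h ± c, k).

(-18, 5) and (12, 5)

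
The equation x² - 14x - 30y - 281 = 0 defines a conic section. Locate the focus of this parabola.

Only x is squared. Complete the square in x: (x - 7)² = 30(y + 11).
Vertex (7, -11); 4p = 30 so p = 15/2. Opens up.
Focus is p units from the vertex along the axis: (h, k + p).

(7, -7/2)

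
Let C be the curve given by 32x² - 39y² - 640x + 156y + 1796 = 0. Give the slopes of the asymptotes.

Collect terms: 32(x² - 20x) -39(y² - 4y) = -1796
Completing the square gives 32(x - 10)² -39(y - 2)² = -1796 + 3200 - 156 = 1248.
Divide through by 1248 to get (x - 10)²/39 - (y - 2)²/32 = 1.
Hyperbola, center (10, 2), transverse axis horizontal; a² = 39, b² = 32.
For a horizontal hyperbola the asymptotes have slope ±b/a.
Here that is ±4√2/√39 = ±4√78/39.

4√78/39 and -4√78/39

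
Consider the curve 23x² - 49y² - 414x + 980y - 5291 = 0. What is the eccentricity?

Collect terms: 23(x² - 18x) -49(y² - 20y) = 5291
Completing the square gives 23(x - 9)² -49(y - 10)² = 5291 + 1863 - 4900 = 2254.
Dividing both sides by 2254: (x - 9)²/98 - (y - 10)²/46 = 1
Hyperbola, center (9, 10), transverse axis horizontal; a² = 98, b² = 46.
c² = a² + b² = 144, so c = 12.
e = c/a = 12/7√2 = 6√2/7.

e = 6√2/7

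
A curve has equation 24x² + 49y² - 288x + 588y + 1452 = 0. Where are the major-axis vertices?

(-1, -6) and (13, -6)

Rearranging, 24(x² - 12x) + 49(y² + 12y) = -1452.
Complete the square: 24(x - 6)² + 49(y + 6)² = -1452 + 864 + 1764 = 1176
Dividing both sides by 1176: (x - 6)²/49 + (y + 6)²/24 = 1
Ellipse, center (6, -6), major axis horizontal; a² = 49, b² = 24.
a = 7. Vertices at (h ± a, k).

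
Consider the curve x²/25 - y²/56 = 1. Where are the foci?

Center (0, 0). The positive term is the x-term, so the transverse axis is horizontal; a² = 25, b² = 56.
c² = a² + b² = 25 + 56 = 81, so c = 9.
Foci lie on the horizontal axis through the center: (h ± c, k).

(-9, 0) and (9, 0)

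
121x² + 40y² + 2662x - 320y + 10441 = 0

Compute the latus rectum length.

80/11

Rearranging, 121(x² + 22x) + 40(y² - 8y) = -10441.
121(x + 11)² + 40(y - 4)² = -10441 + 14641 + 640 = 4840
Divide through by 4840 to get (x + 11)²/40 + (y - 4)²/121 = 1.
Ellipse, center (-11, 4), major axis vertical; a² = 121, b² = 40.
Latus rectum length = 2b²/a = 2·40/11 = 80/11.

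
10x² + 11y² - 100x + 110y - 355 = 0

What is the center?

Group the x- and y-terms: 10(x² - 10x) + 11(y² + 10y) = 355
10(x - 5)² + 11(y + 5)² = 355 + 250 + 275 = 880
Divide through by 880 to get (x - 5)²/88 + (y + 5)²/80 = 1.
Ellipse with center (5, -5).

(5, -5)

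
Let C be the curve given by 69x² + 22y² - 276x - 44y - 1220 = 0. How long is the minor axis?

2√22

Collect terms: 69(x² - 4x) + 22(y² - 2y) = 1220
Complete the square: 69(x - 2)² + 22(y - 1)² = 1220 + 276 + 22 = 1518
Divide by 1518: (x - 2)²/22 + (y - 1)²/69 = 1
Ellipse, center (2, 1), major axis vertical; a² = 69, b² = 22.
b² = 22 so b = √22; the minor axis has length 2b = 2√22.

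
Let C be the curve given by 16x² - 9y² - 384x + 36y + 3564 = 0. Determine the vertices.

(12, -10) and (12, 14)

16(x² - 24x) -9(y² - 4y) = -3564
Complete the square in x and y: 16(x - 12)² -9(y - 2)² = -3564 + 2304 - 36 = -1296
Divide by -1296: (y - 2)²/144 - (x - 12)²/81 = 1
Hyperbola, center (12, 2), transverse axis vertical; a² = 144, b² = 81.
a = 12. Vertices at (h, k ± a).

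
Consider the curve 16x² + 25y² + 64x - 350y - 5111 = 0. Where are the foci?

Group the x- and y-terms: 16(x² + 4x) + 25(y² - 14y) = 5111
Complete the square: 16(x + 2)² + 25(y - 7)² = 5111 + 64 + 1225 = 6400
Divide by 6400: (x + 2)²/400 + (y - 7)²/256 = 1
Ellipse, center (-2, 7), major axis horizontal; a² = 400, b² = 256.
c² = a² - b² = 400 - 256 = 144, so c = 12.
Foci lie on the horizontal axis through the center: (h ± c, k).

(-14, 7) and (10, 7)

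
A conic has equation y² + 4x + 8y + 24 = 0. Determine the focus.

Only y is squared. Complete the square in y: (y + 4)² = -4(x + 2).
Vertex (-2, -4); 4p = -4 so p = -1. Opens left.
Focus is p units from the vertex along the axis: (h + p, k).

(-3, -4)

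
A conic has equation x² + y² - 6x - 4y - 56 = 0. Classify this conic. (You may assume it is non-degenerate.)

circle

No xy term. Coefficients of x² and y² are A = 1, C = 1.
A = C (same sign) ⇒ circle.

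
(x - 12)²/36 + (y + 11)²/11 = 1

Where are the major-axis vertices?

Center (12, -11). The larger denominator 36 sits under the x-term, so the major axis is horizontal; a² = 36, b² = 11.
a = 6. Vertices at (h ± a, k).

(6, -11) and (18, -11)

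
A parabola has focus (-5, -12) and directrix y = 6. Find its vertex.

The vertex is the midpoint between the focus and the directrix along the axis of symmetry.
Axis is vertical (directrix is horizontal). Vertex y-coordinate = (-12 + 6)/2 = -3; x-coordinate = -5.

(-5, -3)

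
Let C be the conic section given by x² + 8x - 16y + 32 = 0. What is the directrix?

Only x is squared. Complete the square in x: (x + 4)² = 16(y - 1).
Vertex (-4, 1); 4p = 16 so p = 4. Opens up.
Directrix is the horizontal line y = k − p = 1 − (4) = -3.

y = -3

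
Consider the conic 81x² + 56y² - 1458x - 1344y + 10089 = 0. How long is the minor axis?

81(x² - 18x) + 56(y² - 24y) = -10089
Complete the square: 81(x - 9)² + 56(y - 12)² = -10089 + 6561 + 8064 = 4536
Dividing both sides by 4536: (x - 9)²/56 + (y - 12)²/81 = 1
Ellipse, center (9, 12), major axis vertical; a² = 81, b² = 56.
b² = 56 so b = 2√14; the minor axis has length 2b = 4√14.

4√14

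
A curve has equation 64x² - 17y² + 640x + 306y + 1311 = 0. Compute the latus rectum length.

Group: 64(x² + 10x) -17(y² - 18y) = -1311
Complete the square: 64(x + 5)² -17(y - 9)² = -1311 + 1600 - 1377 = -1088
Divide through by -1088 to get (y - 9)²/64 - (x + 5)²/17 = 1.
Hyperbola, center (-5, 9), transverse axis vertical; a² = 64, b² = 17.
Latus rectum length = 2b²/a = 2·17/8 = 17/4.

17/4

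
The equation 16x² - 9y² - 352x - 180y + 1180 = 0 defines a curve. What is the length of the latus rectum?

9/2

Group: 16(x² - 22x) -9(y² + 20y) = -1180
Completing the square gives 16(x - 11)² -9(y + 10)² = -1180 + 1936 - 900 = -144.
Divide by -144: (y + 10)²/16 - (x - 11)²/9 = 1
Hyperbola, center (11, -10), transverse axis vertical; a² = 16, b² = 9.
Latus rectum length = 2b²/a = 2·9/4 = 9/2.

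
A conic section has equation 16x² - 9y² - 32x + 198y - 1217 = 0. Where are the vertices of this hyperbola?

(-2, 11) and (4, 11)

Rearranging, 16(x² - 2x) -9(y² - 22y) = 1217.
16(x - 1)² -9(y - 11)² = 1217 + 16 - 1089 = 144
Divide through by 144 to get (x - 1)²/9 - (y - 11)²/16 = 1.
Hyperbola, center (1, 11), transverse axis horizontal; a² = 9, b² = 16.
a = 3. Vertices at (h ± a, k).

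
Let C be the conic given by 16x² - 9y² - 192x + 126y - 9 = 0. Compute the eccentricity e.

e = 5/3

16(x² - 12x) -9(y² - 14y) = 9
Completing the square gives 16(x - 6)² -9(y - 7)² = 9 + 576 - 441 = 144.
Divide through by 144 to get (x - 6)²/9 - (y - 7)²/16 = 1.
Hyperbola, center (6, 7), transverse axis horizontal; a² = 9, b² = 16.
c² = a² + b² = 25, so c = 5.
e = c/a = 5/3.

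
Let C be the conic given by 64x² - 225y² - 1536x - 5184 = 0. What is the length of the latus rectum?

128/15

Rearranging, 64(x² - 24x) -225y² = 5184.
Complete the square in x and y: 64(x - 12)² -225y² = 5184 + 9216 + 0 = 14400
Divide by 14400: (x - 12)²/225 - y²/64 = 1
Hyperbola, center (12, 0), transverse axis horizontal; a² = 225, b² = 64.
Latus rectum length = 2b²/a = 2·64/15 = 128/15.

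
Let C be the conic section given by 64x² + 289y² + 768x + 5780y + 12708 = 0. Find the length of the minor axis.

16

Rearranging, 64(x² + 12x) + 289(y² + 20y) = -12708.
Complete the square in x and y: 64(x + 6)² + 289(y + 10)² = -12708 + 2304 + 28900 = 18496
Divide through by 18496 to get (x + 6)²/289 + (y + 10)²/64 = 1.
Ellipse, center (-6, -10), major axis horizontal; a² = 289, b² = 64.
b² = 64 so b = 8; the minor axis has length 2b = 16.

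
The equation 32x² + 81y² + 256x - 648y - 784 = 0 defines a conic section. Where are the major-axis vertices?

Rearranging, 32(x² + 8x) + 81(y² - 8y) = 784.
32(x + 4)² + 81(y - 4)² = 784 + 512 + 1296 = 2592
Divide through by 2592 to get (x + 4)²/81 + (y - 4)²/32 = 1.
Ellipse, center (-4, 4), major axis horizontal; a² = 81, b² = 32.
a = 9. Vertices at (h ± a, k).

(-13, 4) and (5, 4)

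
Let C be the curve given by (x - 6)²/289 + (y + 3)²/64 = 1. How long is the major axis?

Center (6, -3). The larger denominator 289 sits under the x-term, so the major axis is horizontal; a² = 289, b² = 64.
a² = 289 so a = 17; the major axis has length 2a = 34.

34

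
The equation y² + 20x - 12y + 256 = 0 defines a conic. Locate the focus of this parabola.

(-16, 6)

Only y is squared. Complete the square in y: (y - 6)² = -20(x + 11).
Vertex (-11, 6); 4p = -20 so p = -5. Opens left.
Focus is p units from the vertex along the axis: (h + p, k).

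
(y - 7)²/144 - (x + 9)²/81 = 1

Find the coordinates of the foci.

(-9, -8) and (-9, 22)

Center (-9, 7). The positive term is the y-term, so the transverse axis is vertical; a² = 144, b² = 81.
c² = a² + b² = 144 + 81 = 225, so c = 15.
Foci lie on the vertical axis through the center: (h, k ± c).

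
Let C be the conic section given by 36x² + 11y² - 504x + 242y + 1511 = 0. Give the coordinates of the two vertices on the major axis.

(7, -23) and (7, 1)

36(x² - 14x) + 11(y² + 22y) = -1511
Complete the square in x and y: 36(x - 7)² + 11(y + 11)² = -1511 + 1764 + 1331 = 1584
Divide by 1584: (x - 7)²/44 + (y + 11)²/144 = 1
Ellipse, center (7, -11), major axis vertical; a² = 144, b² = 44.
a = 12. Vertices at (h, k ± a).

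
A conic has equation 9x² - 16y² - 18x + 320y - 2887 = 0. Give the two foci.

Group the x- and y-terms: 9(x² - 2x) -16(y² - 20y) = 2887
9(x - 1)² -16(y - 10)² = 2887 + 9 - 1600 = 1296
Divide through by 1296 to get (x - 1)²/144 - (y - 10)²/81 = 1.
Hyperbola, center (1, 10), transverse axis horizontal; a² = 144, b² = 81.
c² = a² + b² = 144 + 81 = 225, so c = 15.
Foci lie on the horizontal axis through the center: (h ± c, k).

(-14, 10) and (16, 10)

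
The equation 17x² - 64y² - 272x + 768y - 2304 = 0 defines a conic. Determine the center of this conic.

Group: 17(x² - 16x) -64(y² - 12y) = 2304
Complete the square: 17(x - 8)² -64(y - 6)² = 2304 + 1088 - 2304 = 1088
Divide through by 1088 to get (x - 8)²/64 - (y - 6)²/17 = 1.
Hyperbola with center (8, 6).

(8, 6)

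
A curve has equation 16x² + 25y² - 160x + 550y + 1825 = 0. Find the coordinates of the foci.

Group the x- and y-terms: 16(x² - 10x) + 25(y² + 22y) = -1825
16(x - 5)² + 25(y + 11)² = -1825 + 400 + 3025 = 1600
Divide by 1600: (x - 5)²/100 + (y + 11)²/64 = 1
Ellipse, center (5, -11), major axis horizontal; a² = 100, b² = 64.
c² = a² - b² = 100 - 64 = 36, so c = 6.
Foci lie on the horizontal axis through the center: (h ± c, k).

(-1, -11) and (11, -11)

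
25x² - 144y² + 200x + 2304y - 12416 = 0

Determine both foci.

(-17, 8) and (9, 8)

Group: 25(x² + 8x) -144(y² - 16y) = 12416
Complete the square in x and y: 25(x + 4)² -144(y - 8)² = 12416 + 400 - 9216 = 3600
Dividing both sides by 3600: (x + 4)²/144 - (y - 8)²/25 = 1
Hyperbola, center (-4, 8), transverse axis horizontal; a² = 144, b² = 25.
c² = a² + b² = 144 + 25 = 169, so c = 13.
Foci lie on the horizontal axis through the center: (h ± c, k).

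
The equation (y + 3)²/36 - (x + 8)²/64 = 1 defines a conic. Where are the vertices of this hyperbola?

(-8, -9) and (-8, 3)

Center (-8, -3). The positive term is the y-term, so the transverse axis is vertical; a² = 36, b² = 64.
a = 6. Vertices at (h, k ± a).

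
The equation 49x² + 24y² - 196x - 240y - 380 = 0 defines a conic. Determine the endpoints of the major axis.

Group: 49(x² - 4x) + 24(y² - 10y) = 380
Complete the square: 49(x - 2)² + 24(y - 5)² = 380 + 196 + 600 = 1176
Divide through by 1176 to get (x - 2)²/24 + (y - 5)²/49 = 1.
Ellipse, center (2, 5), major axis vertical; a² = 49, b² = 24.
a = 7. Vertices at (h, k ± a).

(2, -2) and (2, 12)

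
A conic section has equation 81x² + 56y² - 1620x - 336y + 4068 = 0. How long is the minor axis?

4√14

81(x² - 20x) + 56(y² - 6y) = -4068
Completing the square gives 81(x - 10)² + 56(y - 3)² = -4068 + 8100 + 504 = 4536.
Dividing both sides by 4536: (x - 10)²/56 + (y - 3)²/81 = 1
Ellipse, center (10, 3), major axis vertical; a² = 81, b² = 56.
b² = 56 so b = 2√14; the minor axis has length 2b = 4√14.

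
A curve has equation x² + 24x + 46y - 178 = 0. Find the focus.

Only x is squared. Complete the square in x: (x + 12)² = -46(y - 7).
Vertex (-12, 7); 4p = -46 so p = -23/2. Opens down.
Focus is p units from the vertex along the axis: (h, k + p).

(-12, -9/2)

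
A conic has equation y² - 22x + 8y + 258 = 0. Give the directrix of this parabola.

Only y is squared. Complete the square in y: (y + 4)² = 22(x - 11).
Vertex (11, -4); 4p = 22 so p = 11/2. Opens right.
Directrix is the vertical line x = h − p = 11 − (11/2) = 11/2.

x = 11/2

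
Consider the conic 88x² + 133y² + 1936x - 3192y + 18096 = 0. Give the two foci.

Rearranging, 88(x² + 22x) + 133(y² - 24y) = -18096.
Completing the square gives 88(x + 11)² + 133(y - 12)² = -18096 + 10648 + 19152 = 11704.
Divide through by 11704 to get (x + 11)²/133 + (y - 12)²/88 = 1.
Ellipse, center (-11, 12), major axis horizontal; a² = 133, b² = 88.
c² = a² - b² = 133 - 88 = 45, so c = 3√5.
Foci lie on the horizontal axis through the center: (h ± c, k).

(-11 - 3√5, 12) and (-11 + 3√5, 12)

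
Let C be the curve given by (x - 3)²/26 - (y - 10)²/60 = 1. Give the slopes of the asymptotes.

√390/13 and -√390/13

Center (3, 10). The positive term is the x-term, so the transverse axis is horizontal; a² = 26, b² = 60.
For a horizontal hyperbola the asymptotes have slope ±b/a.
Here that is ±2√15/√26 = ±√390/13.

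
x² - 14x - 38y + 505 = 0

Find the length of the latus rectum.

Only x is squared. Complete the square in x: (x - 7)² = 38(y - 12).
Vertex (7, 12); 4p = 38 so p = 19/2. Opens up.
Latus rectum length = |4p| = 38.

38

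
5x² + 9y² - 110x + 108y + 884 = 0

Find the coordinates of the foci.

(9, -6) and (13, -6)

Collect terms: 5(x² - 22x) + 9(y² + 12y) = -884
Completing the square gives 5(x - 11)² + 9(y + 6)² = -884 + 605 + 324 = 45.
Divide by 45: (x - 11)²/9 + (y + 6)²/5 = 1
Ellipse, center (11, -6), major axis horizontal; a² = 9, b² = 5.
c² = a² - b² = 9 - 5 = 4, so c = 2.
Foci lie on the horizontal axis through the center: (h ± c, k).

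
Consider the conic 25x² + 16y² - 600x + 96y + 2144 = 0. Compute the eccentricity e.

Group the x- and y-terms: 25(x² - 24x) + 16(y² + 6y) = -2144
Complete the square in x and y: 25(x - 12)² + 16(y + 3)² = -2144 + 3600 + 144 = 1600
Divide through by 1600 to get (x - 12)²/64 + (y + 3)²/100 = 1.
Ellipse, center (12, -3), major axis vertical; a² = 100, b² = 64.
c² = a² - b² = 36, so c = 6.
e = c/a = 6/10 = 3/5.

e = 3/5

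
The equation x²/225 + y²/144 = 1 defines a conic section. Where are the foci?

Center (0, 0). The larger denominator 225 sits under the x-term, so the major axis is horizontal; a² = 225, b² = 144.
c² = a² - b² = 225 - 144 = 81, so c = 9.
Foci lie on the horizontal axis through the center: (h ± c, k).

(-9, 0) and (9, 0)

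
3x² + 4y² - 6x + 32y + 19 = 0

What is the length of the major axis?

8

Collect terms: 3(x² - 2x) + 4(y² + 8y) = -19
Completing the square gives 3(x - 1)² + 4(y + 4)² = -19 + 3 + 64 = 48.
Divide by 48: (x - 1)²/16 + (y + 4)²/12 = 1
Ellipse, center (1, -4), major axis horizontal; a² = 16, b² = 12.
a² = 16 so a = 4; the major axis has length 2a = 8.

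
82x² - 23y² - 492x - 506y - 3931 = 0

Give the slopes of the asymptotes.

√1886/23 and -√1886/23

Group the x- and y-terms: 82(x² - 6x) -23(y² + 22y) = 3931
82(x - 3)² -23(y + 11)² = 3931 + 738 - 2783 = 1886
Divide by 1886: (x - 3)²/23 - (y + 11)²/82 = 1
Hyperbola, center (3, -11), transverse axis horizontal; a² = 23, b² = 82.
For a horizontal hyperbola the asymptotes have slope ±b/a.
Here that is ±√82/√23 = ±√1886/23.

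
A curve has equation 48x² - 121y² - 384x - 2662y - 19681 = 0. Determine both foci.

Rearranging, 48(x² - 8x) -121(y² + 22y) = 19681.
Complete the square in x and y: 48(x - 4)² -121(y + 11)² = 19681 + 768 - 14641 = 5808
Divide by 5808: (x - 4)²/121 - (y + 11)²/48 = 1
Hyperbola, center (4, -11), transverse axis horizontal; a² = 121, b² = 48.
c² = a² + b² = 121 + 48 = 169, so c = 13.
Foci lie on the horizontal axis through the center: (h ± c, k).

(-9, -11) and (17, -11)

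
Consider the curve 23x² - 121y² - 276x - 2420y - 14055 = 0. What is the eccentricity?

e = 12/11

Group: 23(x² - 12x) -121(y² + 20y) = 14055
Complete the square in x and y: 23(x - 6)² -121(y + 10)² = 14055 + 828 - 12100 = 2783
Divide through by 2783 to get (x - 6)²/121 - (y + 10)²/23 = 1.
Hyperbola, center (6, -10), transverse axis horizontal; a² = 121, b² = 23.
c² = a² + b² = 144, so c = 12.
e = c/a = 12/11.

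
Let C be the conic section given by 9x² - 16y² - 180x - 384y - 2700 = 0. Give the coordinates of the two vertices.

(-2, -12) and (22, -12)

Rearranging, 9(x² - 20x) -16(y² + 24y) = 2700.
Complete the square: 9(x - 10)² -16(y + 12)² = 2700 + 900 - 2304 = 1296
Dividing both sides by 1296: (x - 10)²/144 - (y + 12)²/81 = 1
Hyperbola, center (10, -12), transverse axis horizontal; a² = 144, b² = 81.
a = 12. Vertices at (h ± a, k).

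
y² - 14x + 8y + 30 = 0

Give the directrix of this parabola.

Only y is squared. Complete the square in y: (y + 4)² = 14(x - 1).
Vertex (1, -4); 4p = 14 so p = 7/2. Opens right.
Directrix is the vertical line x = h − p = 1 − (7/2) = -5/2.

x = -5/2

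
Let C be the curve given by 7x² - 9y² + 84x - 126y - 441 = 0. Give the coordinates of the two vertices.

(-12, -7) and (0, -7)

Group: 7(x² + 12x) -9(y² + 14y) = 441
Completing the square gives 7(x + 6)² -9(y + 7)² = 441 + 252 - 441 = 252.
Dividing both sides by 252: (x + 6)²/36 - (y + 7)²/28 = 1
Hyperbola, center (-6, -7), transverse axis horizontal; a² = 36, b² = 28.
a = 6. Vertices at (h ± a, k).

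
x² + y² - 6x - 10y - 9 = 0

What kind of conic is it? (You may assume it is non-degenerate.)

No xy term. Coefficients of x² and y² are A = 1, C = 1.
A = C (same sign) ⇒ circle.

circle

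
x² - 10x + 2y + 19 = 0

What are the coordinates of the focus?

Only x is squared. Complete the square in x: (x - 5)² = -2(y - 3).
Vertex (5, 3); 4p = -2 so p = -1/2. Opens down.
Focus is p units from the vertex along the axis: (h, k + p).

(5, 5/2)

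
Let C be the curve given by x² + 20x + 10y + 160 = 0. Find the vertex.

(-10, -6)

Only x is squared. Complete the square in x: (x + 10)² = -10(y + 6).
Vertex (-10, -6); 4p = -10 so p = -5/2. Opens down.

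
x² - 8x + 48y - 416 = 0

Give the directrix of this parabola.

Only x is squared. Complete the square in x: (x - 4)² = -48(y - 9).
Vertex (4, 9); 4p = -48 so p = -12. Opens down.
Directrix is the horizontal line y = k − p = 9 − (-12) = 21.

y = 21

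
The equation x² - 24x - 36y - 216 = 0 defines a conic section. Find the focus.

(12, -1)

Only x is squared. Complete the square in x: (x - 12)² = 36(y + 10).
Vertex (12, -10); 4p = 36 so p = 9. Opens up.
Focus is p units from the vertex along the axis: (h, k + p).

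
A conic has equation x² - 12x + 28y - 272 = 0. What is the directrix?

Only x is squared. Complete the square in x: (x - 6)² = -28(y - 11).
Vertex (6, 11); 4p = -28 so p = -7. Opens down.
Directrix is the horizontal line y = k − p = 11 − (-7) = 18.

y = 18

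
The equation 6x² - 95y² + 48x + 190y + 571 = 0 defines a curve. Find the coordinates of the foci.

6(x² + 8x) -95(y² - 2y) = -571
Complete the square in x and y: 6(x + 4)² -95(y - 1)² = -571 + 96 - 95 = -570
Dividing both sides by -570: (y - 1)²/6 - (x + 4)²/95 = 1
Hyperbola, center (-4, 1), transverse axis vertical; a² = 6, b² = 95.
c² = a² + b² = 6 + 95 = 101, so c = √101.
Foci lie on the vertical axis through the center: (h, k ± c).

(-4, 1 - √101) and (-4, 1 + √101)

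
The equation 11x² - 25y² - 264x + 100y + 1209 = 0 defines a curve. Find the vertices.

Group the x- and y-terms: 11(x² - 24x) -25(y² - 4y) = -1209
Complete the square in x and y: 11(x - 12)² -25(y - 2)² = -1209 + 1584 - 100 = 275
Dividing both sides by 275: (x - 12)²/25 - (y - 2)²/11 = 1
Hyperbola, center (12, 2), transverse axis horizontal; a² = 25, b² = 11.
a = 5. Vertices at (h ± a, k).

(7, 2) and (17, 2)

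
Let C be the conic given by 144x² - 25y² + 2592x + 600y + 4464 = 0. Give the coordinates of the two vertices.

Group the x- and y-terms: 144(x² + 18x) -25(y² - 24y) = -4464
Completing the square gives 144(x + 9)² -25(y - 12)² = -4464 + 11664 - 3600 = 3600.
Dividing both sides by 3600: (x + 9)²/25 - (y - 12)²/144 = 1
Hyperbola, center (-9, 12), transverse axis horizontal; a² = 25, b² = 144.
a = 5. Vertices at (h ± a, k).

(-14, 12) and (-4, 12)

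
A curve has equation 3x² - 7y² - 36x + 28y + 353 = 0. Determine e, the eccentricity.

e = √30/3

Group: 3(x² - 12x) -7(y² - 4y) = -353
3(x - 6)² -7(y - 2)² = -353 + 108 - 28 = -273
Divide through by -273 to get (y - 2)²/39 - (x - 6)²/91 = 1.
Hyperbola, center (6, 2), transverse axis vertical; a² = 39, b² = 91.
c² = a² + b² = 130, so c = √130.
e = c/a = √130/√39 = √30/3.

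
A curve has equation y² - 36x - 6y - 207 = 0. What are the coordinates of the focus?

Only y is squared. Complete the square in y: (y - 3)² = 36(x + 6).
Vertex (-6, 3); 4p = 36 so p = 9. Opens right.
Focus is p units from the vertex along the axis: (h + p, k).

(3, 3)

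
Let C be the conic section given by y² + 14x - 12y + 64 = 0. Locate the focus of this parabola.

Only y is squared. Complete the square in y: (y - 6)² = -14(x + 2).
Vertex (-2, 6); 4p = -14 so p = -7/2. Opens left.
Focus is p units from the vertex along the axis: (h + p, k).

(-11/2, 6)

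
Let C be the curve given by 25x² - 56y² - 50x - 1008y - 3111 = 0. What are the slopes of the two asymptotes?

Collect terms: 25(x² - 2x) -56(y² + 18y) = 3111
Complete the square: 25(x - 1)² -56(y + 9)² = 3111 + 25 - 4536 = -1400
Dividing both sides by -1400: (y + 9)²/25 - (x - 1)²/56 = 1
Hyperbola, center (1, -9), transverse axis vertical; a² = 25, b² = 56.
For a vertical hyperbola the asymptotes have slope ±a/b.
Here that is ±5/2√14 = ±5√14/28.

5√14/28 and -5√14/28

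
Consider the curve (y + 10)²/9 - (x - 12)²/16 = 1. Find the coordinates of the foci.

(12, -15) and (12, -5)

Center (12, -10). The positive term is the y-term, so the transverse axis is vertical; a² = 9, b² = 16.
c² = a² + b² = 9 + 16 = 25, so c = 5.
Foci lie on the vertical axis through the center: (h, k ± c).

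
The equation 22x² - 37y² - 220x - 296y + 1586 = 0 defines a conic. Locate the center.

(5, -4)

Group: 22(x² - 10x) -37(y² + 8y) = -1586
Completing the square gives 22(x - 5)² -37(y + 4)² = -1586 + 550 - 592 = -1628.
Dividing both sides by -1628: (y + 4)²/44 - (x - 5)²/74 = 1
Hyperbola with center (5, -4).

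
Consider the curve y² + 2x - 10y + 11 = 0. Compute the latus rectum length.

Only y is squared. Complete the square in y: (y - 5)² = -2(x - 7).
Vertex (7, 5); 4p = -2 so p = -1/2. Opens left.
Latus rectum length = |4p| = 2.

2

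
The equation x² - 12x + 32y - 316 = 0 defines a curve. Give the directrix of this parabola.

y = 19

Only x is squared. Complete the square in x: (x - 6)² = -32(y - 11).
Vertex (6, 11); 4p = -32 so p = -8. Opens down.
Directrix is the horizontal line y = k − p = 11 − (-8) = 19.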